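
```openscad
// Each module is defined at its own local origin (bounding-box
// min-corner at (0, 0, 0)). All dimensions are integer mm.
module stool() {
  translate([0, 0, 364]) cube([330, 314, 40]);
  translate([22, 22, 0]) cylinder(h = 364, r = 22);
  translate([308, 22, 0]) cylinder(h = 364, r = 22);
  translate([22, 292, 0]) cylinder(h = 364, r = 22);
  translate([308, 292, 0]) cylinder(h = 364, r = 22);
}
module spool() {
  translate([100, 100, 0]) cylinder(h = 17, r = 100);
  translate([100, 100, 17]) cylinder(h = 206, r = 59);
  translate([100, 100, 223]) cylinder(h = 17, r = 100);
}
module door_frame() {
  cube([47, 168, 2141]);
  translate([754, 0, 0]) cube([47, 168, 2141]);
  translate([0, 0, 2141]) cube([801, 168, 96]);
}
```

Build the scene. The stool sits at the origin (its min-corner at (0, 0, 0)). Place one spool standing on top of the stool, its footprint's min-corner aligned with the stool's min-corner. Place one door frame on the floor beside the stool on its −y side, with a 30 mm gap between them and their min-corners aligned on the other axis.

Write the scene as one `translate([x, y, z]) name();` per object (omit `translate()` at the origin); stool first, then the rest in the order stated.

stool();
translate([0, 0, 404]) spool();
translate([0, -198, 0]) door_frame();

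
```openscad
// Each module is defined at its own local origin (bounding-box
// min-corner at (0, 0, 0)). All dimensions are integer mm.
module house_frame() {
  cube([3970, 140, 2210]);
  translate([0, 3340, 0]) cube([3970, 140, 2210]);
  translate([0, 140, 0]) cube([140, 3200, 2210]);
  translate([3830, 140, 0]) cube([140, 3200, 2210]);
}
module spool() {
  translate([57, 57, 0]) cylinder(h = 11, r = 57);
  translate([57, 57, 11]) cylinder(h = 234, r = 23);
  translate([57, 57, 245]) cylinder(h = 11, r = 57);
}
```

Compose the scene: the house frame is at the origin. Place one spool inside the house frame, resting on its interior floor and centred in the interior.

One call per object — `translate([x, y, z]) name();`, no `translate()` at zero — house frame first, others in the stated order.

house_frame();
translate([1928, 1683, 0]) spool();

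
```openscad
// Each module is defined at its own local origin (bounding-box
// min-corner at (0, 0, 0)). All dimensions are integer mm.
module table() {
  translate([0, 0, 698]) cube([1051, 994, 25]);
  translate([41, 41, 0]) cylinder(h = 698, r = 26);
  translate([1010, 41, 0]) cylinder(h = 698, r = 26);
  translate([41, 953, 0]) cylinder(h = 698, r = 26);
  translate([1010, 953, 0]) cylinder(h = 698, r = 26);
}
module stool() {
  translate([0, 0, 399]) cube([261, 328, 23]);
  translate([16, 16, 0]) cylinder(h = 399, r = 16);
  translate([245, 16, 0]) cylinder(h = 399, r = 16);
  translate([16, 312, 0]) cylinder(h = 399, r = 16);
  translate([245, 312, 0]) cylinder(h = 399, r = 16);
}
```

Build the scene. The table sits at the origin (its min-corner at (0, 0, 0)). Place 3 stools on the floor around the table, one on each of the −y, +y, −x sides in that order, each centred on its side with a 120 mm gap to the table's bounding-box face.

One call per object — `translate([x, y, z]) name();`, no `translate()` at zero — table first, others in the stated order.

table();
translate([395, -448, 0]) stool();
translate([395, 1114, 0]) stool();
translate([-381, 333, 0]) stool();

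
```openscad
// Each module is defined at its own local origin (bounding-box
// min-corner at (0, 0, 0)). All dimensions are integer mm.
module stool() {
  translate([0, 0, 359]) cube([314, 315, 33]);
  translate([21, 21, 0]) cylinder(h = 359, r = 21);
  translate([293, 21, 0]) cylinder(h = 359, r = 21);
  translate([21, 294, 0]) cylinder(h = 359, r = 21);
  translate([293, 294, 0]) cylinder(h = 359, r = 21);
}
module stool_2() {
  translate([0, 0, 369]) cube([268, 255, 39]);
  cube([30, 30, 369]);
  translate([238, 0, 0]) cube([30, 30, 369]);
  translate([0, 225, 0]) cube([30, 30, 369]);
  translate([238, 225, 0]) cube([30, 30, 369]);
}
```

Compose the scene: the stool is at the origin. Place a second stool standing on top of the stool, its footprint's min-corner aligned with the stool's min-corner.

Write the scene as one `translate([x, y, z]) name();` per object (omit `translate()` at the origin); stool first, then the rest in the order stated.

stool();
translate([0, 0, 392]) stool_2();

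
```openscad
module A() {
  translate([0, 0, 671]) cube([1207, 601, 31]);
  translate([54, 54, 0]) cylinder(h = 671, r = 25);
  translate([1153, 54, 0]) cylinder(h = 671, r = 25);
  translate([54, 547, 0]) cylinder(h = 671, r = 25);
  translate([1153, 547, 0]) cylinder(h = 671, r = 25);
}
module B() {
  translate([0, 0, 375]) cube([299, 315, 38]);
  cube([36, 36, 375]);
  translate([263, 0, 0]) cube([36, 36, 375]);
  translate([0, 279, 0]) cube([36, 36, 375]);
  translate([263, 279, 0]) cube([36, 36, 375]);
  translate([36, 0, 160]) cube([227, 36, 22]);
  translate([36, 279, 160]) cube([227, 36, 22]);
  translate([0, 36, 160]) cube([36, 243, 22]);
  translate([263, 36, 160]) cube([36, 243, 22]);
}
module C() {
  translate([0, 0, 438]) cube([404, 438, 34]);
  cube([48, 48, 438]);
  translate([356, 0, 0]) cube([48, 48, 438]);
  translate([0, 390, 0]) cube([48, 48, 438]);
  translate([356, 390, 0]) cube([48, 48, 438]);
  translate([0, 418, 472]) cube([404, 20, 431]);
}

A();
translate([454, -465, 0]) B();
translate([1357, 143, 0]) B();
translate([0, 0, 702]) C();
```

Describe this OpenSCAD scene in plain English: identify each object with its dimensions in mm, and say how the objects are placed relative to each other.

A is a table with a 1207×601 mm rectangular top, 31 mm thick, top surface at z = 702 mm, supported by four round legs of 50 mm diameter, each leg's bounding box inset 29 mm from the nearest pair of top edges, running from the floor.

B is a simple wooden stool: a rectangular seat 299 mm (x) by 315 mm (y), 38 mm thick, top face at z = 413 mm, on four square legs, each 36×36 mm in cross-section. The legs rest on z = 0, each flush with a corner of the seat. Four stretchers, 36 mm wide and 22 mm tall, connect adjacent legs with their undersides at z = 160 mm, each running between the inner faces of the legs it joins and aligned with the legs' outer faces on the other axis.

C is a chair. The seat is a 404×438×34 mm slab with its top at z = 472 mm, on four 48×48 mm corner legs (flush with the seat edges, standing on z = 0). A flat backrest 20 mm thick, 431 mm tall, spans the full seat width and rises from the seat top along its +y edge, rear face flush with the rear of the seat.

Two stools sit around the table at the −y, +x sides. The chair is on top of the table.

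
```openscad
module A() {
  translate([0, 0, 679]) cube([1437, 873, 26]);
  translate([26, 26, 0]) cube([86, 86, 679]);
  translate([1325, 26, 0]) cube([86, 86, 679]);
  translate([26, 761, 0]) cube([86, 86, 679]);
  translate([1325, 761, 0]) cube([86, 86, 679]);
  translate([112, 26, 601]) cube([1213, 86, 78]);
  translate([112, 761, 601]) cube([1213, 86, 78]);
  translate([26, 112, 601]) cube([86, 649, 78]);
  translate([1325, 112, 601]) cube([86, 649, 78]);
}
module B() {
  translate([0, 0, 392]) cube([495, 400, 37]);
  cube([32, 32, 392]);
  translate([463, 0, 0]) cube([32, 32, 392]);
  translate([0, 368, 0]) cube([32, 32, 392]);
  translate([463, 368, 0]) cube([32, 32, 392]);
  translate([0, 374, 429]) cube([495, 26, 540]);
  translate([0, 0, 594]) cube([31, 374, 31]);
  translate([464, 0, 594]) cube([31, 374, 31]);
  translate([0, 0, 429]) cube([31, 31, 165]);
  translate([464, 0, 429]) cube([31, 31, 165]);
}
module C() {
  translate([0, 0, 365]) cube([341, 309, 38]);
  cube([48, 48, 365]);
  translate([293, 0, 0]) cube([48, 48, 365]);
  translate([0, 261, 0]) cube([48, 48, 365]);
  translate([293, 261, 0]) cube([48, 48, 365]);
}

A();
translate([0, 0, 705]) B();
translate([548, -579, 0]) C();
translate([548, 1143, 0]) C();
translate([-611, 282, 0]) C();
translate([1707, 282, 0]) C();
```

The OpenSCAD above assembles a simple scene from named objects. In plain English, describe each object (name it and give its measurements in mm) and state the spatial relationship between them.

A is a table with a 1437×873 mm rectangular top, 26 mm thick, top surface at z = 705 mm, supported by four 86×86 mm square legs, each inset 26 mm from the nearest pair of top edges, running from the floor. Four apron rails, 86 mm thick and 78 mm tall, run between adjacent legs with their top edges flush with the underside of the top and their outer faces flush with the legs' outer faces.

B is a chair: 495×400 mm seat, 37 mm thick, top at z = 429 mm, on four 32 mm square corner legs flush with the seat edges. A 26 mm thick backrest slab spans the full seat width, extending 540 mm above the seat top, its back face flush with the seat's +y edge. Two armrests of 31×31 mm section run along each side from the seat's front edge to the front of the backrest, top faces 196 mm above the seat top and outer faces flush with the seat's x-edges; a 31×31 mm post under the front of each armrest stands on the seat at the front corner.

C is a four-legged stool. The seat is 341×309 mm, 38 mm thick, top at z = 403 mm. It stands on four square legs, each 48×48 mm in cross-section, from z = 0 to the seat underside, each flush with a corner of the seat.

The chair is on top of the table. Four stools sit around the table at the −y, +y, −x, +x sides.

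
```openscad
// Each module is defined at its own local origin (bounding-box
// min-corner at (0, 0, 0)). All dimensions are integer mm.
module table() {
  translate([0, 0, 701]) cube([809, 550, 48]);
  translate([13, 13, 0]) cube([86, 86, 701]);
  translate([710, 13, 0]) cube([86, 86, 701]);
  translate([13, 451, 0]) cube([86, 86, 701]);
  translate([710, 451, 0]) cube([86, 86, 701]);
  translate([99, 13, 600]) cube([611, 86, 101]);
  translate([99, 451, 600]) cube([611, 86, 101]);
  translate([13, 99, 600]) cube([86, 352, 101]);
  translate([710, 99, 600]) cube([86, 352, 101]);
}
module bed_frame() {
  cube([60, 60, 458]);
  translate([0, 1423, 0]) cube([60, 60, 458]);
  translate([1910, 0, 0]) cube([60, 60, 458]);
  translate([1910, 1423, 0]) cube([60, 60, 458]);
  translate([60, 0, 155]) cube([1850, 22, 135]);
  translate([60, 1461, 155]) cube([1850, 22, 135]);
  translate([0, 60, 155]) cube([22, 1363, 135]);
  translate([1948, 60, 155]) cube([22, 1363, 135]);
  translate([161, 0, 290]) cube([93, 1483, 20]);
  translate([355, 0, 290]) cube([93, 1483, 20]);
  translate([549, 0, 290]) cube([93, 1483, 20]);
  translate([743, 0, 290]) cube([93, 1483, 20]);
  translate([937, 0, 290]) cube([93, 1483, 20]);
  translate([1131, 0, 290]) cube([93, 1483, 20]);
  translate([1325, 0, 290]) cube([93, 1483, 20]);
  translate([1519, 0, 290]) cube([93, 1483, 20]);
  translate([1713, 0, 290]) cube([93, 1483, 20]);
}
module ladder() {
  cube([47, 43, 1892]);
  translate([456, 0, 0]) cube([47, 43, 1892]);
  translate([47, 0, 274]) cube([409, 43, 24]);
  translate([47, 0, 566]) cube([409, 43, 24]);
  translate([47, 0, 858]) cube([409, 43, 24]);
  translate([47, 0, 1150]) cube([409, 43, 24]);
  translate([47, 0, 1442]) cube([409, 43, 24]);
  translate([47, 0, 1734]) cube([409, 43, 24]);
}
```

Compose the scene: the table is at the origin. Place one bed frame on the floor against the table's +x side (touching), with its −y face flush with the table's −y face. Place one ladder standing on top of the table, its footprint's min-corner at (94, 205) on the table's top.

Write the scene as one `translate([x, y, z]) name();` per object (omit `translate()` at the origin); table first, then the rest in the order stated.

table();
translate([809, 0, 0]) bed_frame();
translate([94, 205, 749]) ladder();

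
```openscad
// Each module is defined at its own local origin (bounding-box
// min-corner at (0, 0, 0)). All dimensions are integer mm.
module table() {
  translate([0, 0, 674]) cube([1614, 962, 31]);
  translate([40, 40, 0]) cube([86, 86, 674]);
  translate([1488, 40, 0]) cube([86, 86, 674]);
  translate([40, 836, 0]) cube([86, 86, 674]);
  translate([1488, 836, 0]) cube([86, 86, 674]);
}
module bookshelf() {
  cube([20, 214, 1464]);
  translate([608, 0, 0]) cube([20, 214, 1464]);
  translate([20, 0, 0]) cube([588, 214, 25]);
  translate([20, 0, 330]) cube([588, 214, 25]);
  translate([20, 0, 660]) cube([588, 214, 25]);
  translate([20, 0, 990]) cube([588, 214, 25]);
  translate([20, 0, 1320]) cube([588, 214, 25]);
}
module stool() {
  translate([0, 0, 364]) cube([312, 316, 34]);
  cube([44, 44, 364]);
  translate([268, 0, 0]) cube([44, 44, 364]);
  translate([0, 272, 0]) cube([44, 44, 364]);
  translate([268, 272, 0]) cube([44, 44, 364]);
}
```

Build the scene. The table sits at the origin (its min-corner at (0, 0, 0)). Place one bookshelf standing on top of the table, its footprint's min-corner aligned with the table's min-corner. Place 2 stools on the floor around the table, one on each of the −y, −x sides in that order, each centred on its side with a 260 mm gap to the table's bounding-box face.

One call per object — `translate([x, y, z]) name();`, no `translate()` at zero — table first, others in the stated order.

table();
translate([0, 0, 705]) bookshelf();
translate([651, -576, 0]) stool();
translate([-572, 323, 0]) stool();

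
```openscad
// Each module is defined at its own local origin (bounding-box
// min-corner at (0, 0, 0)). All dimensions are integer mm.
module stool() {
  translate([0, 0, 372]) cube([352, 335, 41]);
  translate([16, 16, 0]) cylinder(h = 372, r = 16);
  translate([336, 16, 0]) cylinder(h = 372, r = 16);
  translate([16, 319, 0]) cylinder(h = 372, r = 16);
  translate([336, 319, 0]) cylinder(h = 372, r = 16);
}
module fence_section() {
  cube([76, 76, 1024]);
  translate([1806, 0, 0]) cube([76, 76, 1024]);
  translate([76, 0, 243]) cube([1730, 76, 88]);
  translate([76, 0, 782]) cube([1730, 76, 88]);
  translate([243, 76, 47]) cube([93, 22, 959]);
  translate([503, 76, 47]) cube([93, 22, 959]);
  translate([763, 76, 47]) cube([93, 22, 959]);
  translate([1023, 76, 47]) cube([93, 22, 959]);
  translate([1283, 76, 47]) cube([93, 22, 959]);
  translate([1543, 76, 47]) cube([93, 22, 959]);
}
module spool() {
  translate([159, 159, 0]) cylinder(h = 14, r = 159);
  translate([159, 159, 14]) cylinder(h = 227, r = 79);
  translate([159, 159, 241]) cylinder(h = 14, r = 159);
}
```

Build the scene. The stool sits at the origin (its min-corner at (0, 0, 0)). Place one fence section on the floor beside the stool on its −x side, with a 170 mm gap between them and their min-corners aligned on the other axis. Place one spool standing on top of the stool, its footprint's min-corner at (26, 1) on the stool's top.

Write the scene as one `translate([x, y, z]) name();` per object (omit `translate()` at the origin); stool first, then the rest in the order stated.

stool();
translate([-2052, 0, 0]) fence_section();
translate([26, 1, 413]) spool();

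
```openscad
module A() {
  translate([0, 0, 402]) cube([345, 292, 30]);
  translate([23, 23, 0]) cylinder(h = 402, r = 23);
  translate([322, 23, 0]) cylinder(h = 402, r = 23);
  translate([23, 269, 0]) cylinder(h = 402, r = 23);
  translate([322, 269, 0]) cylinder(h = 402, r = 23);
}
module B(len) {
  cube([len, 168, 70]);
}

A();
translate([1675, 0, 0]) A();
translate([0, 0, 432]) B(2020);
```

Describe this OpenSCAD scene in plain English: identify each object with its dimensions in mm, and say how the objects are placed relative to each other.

A is a simple wooden stool: a rectangular seat 345 mm (x) by 292 mm (y), 30 mm thick, top face at z = 432 mm, on four round legs, each 46 mm in diameter. The legs rest on z = 0, each leg's axis is inset half a diameter from the nearest pair of seat edges (so the leg's bounding box is flush with the corner).

B is a rectangular beam 2020 mm long (x), 168 mm deep (y), 70 mm thick (z).

The beam spans the tops of two stools placed 1330 mm apart, resting at z = 432 mm.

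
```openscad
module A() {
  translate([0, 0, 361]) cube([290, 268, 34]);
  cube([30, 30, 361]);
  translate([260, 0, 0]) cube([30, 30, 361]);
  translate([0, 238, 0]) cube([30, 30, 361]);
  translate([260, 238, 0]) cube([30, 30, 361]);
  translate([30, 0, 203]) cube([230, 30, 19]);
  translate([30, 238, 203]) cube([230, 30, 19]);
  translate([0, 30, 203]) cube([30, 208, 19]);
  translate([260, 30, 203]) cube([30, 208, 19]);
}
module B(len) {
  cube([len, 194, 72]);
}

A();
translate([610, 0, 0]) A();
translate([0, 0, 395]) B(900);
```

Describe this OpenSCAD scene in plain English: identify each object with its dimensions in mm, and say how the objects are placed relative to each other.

A is a four-legged stool. The seat is 290×268 mm, 34 mm thick, top at z = 395 mm. It stands on four square legs, each 30×30 mm in cross-section, from z = 0 to the seat underside, each flush with a corner of the seat. Four stretchers, 30 mm wide and 19 mm tall, connect adjacent legs with their undersides at z = 203 mm, each running between the inner faces of the legs it joins and aligned with the legs' outer faces on the other axis.

B is a rectangular beam 900 mm long (x), 194 mm deep (y), 72 mm thick (z).

The beam spans the tops of two stools placed 320 mm apart, resting at z = 395 mm.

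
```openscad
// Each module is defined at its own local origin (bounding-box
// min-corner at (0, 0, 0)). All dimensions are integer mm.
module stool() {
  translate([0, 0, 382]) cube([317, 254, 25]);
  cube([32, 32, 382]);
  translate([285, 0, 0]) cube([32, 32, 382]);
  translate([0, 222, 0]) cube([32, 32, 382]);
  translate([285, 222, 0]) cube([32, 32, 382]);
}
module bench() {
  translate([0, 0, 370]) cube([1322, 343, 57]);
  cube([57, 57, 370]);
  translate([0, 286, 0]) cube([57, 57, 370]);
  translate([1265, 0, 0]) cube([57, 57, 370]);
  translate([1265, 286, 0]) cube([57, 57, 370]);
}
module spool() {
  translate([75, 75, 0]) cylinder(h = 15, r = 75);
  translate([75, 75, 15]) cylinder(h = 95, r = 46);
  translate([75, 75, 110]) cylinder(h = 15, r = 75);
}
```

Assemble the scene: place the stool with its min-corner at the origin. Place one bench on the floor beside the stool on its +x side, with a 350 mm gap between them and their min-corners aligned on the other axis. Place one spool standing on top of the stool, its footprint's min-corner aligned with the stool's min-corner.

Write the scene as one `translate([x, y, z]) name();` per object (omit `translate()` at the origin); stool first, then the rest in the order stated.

stool();
translate([667, 0, 0]) bench();
translate([0, 0, 407]) spool();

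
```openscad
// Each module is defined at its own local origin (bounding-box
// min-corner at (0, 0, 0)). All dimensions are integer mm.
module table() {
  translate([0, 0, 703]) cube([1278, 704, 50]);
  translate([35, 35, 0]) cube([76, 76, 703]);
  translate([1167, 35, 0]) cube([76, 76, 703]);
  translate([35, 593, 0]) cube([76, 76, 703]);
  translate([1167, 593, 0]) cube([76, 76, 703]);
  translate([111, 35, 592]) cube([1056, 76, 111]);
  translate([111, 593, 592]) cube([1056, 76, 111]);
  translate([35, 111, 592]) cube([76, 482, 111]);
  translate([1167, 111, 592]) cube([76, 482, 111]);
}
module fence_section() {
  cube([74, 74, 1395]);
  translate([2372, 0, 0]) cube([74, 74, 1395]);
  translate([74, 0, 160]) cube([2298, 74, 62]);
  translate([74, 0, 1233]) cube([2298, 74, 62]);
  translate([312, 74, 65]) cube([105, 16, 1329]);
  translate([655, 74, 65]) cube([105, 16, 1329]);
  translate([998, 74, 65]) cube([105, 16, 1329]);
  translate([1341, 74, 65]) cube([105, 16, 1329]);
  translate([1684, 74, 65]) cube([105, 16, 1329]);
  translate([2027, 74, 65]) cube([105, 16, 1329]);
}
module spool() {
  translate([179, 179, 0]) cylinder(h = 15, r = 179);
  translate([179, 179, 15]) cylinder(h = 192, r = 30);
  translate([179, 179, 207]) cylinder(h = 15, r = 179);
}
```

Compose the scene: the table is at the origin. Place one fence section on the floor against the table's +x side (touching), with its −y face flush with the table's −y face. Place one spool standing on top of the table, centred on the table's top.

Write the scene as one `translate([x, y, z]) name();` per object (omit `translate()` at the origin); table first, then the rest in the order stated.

table();
translate([1278, 0, 0]) fence_section();
translate([460, 173, 753]) spool();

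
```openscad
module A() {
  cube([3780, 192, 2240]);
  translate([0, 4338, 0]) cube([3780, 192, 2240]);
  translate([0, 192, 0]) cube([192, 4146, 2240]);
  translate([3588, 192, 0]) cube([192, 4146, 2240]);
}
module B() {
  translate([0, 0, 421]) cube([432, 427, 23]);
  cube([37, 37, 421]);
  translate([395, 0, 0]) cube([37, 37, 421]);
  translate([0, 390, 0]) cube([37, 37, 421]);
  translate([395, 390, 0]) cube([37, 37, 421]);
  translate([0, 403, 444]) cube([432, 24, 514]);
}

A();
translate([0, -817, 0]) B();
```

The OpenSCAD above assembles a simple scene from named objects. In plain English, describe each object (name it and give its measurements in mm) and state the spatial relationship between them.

A is the wall frame of a small rectangular building: four walls, each 2240 mm tall and 192 mm thick, enclosing a footprint 3780 mm (x) by 4530 mm (y) outside-to-outside, with no floor or roof. The front and back walls (the −y and +y sides) span the full width; the two side walls fit between them.

B is a chair: 432×427 mm seat, 23 mm thick, top at z = 444 mm, on four 37 mm square corner legs flush with the seat edges. A 24 mm thick backrest slab spans the full seat width, extending 514 mm above the seat top, its back face flush with the seat's +y edge.

The chair is on the floor beside the house frame on its −y side.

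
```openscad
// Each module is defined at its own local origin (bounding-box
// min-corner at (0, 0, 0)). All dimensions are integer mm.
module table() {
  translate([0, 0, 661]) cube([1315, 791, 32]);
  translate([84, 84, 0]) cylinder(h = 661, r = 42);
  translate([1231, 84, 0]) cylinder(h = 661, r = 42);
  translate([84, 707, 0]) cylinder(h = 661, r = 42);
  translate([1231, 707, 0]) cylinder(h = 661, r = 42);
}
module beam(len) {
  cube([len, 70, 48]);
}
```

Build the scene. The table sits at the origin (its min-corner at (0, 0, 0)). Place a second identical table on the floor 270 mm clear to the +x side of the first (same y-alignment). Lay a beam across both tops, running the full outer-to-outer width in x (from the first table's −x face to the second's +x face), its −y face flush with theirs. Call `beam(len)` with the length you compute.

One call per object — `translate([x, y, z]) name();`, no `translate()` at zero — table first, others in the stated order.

table();
translate([1585, 0, 0]) table();
translate([0, 0, 693]) beam(2900);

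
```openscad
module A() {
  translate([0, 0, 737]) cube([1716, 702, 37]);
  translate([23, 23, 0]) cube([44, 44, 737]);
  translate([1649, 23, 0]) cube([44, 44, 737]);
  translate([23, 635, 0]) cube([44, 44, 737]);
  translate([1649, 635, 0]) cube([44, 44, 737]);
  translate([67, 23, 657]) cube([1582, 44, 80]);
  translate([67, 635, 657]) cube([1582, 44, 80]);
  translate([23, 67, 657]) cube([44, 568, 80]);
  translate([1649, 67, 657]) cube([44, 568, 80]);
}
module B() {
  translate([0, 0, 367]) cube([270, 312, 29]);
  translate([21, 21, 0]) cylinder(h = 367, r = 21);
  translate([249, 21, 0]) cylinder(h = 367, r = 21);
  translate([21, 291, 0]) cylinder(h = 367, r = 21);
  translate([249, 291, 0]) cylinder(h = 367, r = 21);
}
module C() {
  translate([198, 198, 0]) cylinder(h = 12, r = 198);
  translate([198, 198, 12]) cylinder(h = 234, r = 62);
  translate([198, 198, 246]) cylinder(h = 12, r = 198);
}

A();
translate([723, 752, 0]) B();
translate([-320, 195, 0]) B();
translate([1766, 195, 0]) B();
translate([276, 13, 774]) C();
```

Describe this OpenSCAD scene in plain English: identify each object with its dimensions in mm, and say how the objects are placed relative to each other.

A is a table: top 1716 mm (x) × 702 mm (y), 37 mm thick, upper face at z = 774 mm, on four 44×44 mm square legs, each inset 23 mm from the nearest pair of top edges, running from z = 0 to the bottom of the top. Four apron rails, 44 mm thick and 80 mm tall, run between adjacent legs with their top edges flush with the underside of the top and their outer faces flush with the legs' outer faces.

B is a four-legged stool. The seat is a 270×312×29 mm slab whose top surface is at z = 396 mm; four round legs, each 42 mm in diameter, run from the floor (z = 0) to the underside of the seat, each leg's axis is inset half a diameter from the nearest pair of seat edges (so the leg's bounding box is flush with the corner).

C is a spool: two coaxial disc flanges of radius 198 mm and thickness 12 mm, joined by a core cylinder of radius 62 mm and height 234 mm. The lower flange rests on z = 0 and the three cylinders share a vertical axis.

Three stools sit around the table at the +y, −x, +x sides. The spool is on top of the table.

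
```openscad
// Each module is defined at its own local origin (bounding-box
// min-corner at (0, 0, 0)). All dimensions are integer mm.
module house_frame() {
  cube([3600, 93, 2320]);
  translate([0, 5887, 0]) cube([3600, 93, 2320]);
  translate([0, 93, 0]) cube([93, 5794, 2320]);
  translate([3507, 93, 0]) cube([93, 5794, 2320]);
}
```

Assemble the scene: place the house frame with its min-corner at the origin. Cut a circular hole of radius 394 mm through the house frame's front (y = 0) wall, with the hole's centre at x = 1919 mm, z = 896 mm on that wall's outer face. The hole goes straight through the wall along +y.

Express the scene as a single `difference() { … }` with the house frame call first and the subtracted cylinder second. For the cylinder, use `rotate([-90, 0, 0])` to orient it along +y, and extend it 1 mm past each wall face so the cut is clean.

difference() {
  house_frame();
  translate([1919, -1, 896]) rotate([-90, 0, 0]) cylinder(h = 95, r = 394);
}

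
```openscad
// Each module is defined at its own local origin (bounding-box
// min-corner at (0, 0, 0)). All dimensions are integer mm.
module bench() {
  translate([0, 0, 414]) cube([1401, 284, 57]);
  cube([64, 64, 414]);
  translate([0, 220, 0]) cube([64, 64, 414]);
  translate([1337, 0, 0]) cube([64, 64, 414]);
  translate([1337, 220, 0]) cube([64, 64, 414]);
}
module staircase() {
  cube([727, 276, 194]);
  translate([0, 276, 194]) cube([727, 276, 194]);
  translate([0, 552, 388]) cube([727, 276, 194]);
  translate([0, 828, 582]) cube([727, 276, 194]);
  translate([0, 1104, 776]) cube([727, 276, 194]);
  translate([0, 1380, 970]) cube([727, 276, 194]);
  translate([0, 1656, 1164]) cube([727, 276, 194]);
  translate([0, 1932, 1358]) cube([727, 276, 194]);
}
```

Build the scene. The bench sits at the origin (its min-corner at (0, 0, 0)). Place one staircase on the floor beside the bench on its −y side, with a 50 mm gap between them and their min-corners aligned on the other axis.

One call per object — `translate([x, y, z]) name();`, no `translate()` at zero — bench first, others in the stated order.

bench();
translate([0, -2258, 0]) staircase();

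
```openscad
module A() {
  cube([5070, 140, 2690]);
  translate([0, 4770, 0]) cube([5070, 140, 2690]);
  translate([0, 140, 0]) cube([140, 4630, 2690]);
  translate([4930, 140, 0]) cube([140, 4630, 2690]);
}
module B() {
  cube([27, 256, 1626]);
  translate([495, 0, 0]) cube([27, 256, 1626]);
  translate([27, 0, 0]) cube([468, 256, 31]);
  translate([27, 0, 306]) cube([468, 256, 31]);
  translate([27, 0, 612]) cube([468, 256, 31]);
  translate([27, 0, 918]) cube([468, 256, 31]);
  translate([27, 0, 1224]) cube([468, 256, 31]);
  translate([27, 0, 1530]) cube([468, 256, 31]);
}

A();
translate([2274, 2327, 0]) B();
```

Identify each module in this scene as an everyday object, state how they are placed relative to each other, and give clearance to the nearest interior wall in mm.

Clearances: x = 2134, y = 2187; minimum 2134 mm.

A is a house frame. B is a bookshelf. The bookshelf sits inside the house frame, centred. The clearance to the nearest interior wall is 2134 mm.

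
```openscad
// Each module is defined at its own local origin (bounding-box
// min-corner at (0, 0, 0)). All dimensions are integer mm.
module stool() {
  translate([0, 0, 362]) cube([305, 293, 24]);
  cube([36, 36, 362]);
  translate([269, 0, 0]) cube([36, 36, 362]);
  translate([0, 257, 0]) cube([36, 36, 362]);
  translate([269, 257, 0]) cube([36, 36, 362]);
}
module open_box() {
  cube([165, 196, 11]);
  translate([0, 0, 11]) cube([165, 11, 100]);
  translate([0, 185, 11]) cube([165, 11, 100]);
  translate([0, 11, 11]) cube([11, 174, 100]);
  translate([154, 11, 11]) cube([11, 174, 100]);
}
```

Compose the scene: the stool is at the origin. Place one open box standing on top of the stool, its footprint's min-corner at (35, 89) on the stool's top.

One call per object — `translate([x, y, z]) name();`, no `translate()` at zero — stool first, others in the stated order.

stool();
translate([35, 89, 386]) open_box();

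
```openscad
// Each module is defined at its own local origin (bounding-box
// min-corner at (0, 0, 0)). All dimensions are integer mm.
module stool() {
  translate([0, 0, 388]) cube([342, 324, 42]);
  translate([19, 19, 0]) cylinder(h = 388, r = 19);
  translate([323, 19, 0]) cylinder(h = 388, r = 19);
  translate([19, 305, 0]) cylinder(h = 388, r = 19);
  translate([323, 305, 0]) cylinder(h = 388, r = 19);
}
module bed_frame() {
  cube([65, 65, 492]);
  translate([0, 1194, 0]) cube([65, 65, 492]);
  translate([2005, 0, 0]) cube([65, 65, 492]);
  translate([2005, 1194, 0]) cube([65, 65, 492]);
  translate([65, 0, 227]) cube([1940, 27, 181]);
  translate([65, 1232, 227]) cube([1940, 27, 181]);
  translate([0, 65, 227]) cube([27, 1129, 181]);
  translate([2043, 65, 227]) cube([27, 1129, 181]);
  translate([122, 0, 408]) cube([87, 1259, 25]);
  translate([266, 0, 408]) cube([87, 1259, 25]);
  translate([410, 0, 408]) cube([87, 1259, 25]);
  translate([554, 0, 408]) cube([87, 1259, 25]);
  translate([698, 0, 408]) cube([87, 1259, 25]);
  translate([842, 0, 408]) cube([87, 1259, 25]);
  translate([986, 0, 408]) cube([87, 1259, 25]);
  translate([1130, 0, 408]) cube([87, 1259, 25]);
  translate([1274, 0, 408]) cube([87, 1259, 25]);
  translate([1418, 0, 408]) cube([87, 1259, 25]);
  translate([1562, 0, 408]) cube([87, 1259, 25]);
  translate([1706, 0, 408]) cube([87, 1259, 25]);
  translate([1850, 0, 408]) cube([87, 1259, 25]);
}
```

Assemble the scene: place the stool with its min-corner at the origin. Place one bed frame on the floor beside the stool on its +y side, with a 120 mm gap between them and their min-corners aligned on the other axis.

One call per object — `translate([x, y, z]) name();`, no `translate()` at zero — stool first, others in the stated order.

stool();
translate([0, 444, 0]) bed_frame();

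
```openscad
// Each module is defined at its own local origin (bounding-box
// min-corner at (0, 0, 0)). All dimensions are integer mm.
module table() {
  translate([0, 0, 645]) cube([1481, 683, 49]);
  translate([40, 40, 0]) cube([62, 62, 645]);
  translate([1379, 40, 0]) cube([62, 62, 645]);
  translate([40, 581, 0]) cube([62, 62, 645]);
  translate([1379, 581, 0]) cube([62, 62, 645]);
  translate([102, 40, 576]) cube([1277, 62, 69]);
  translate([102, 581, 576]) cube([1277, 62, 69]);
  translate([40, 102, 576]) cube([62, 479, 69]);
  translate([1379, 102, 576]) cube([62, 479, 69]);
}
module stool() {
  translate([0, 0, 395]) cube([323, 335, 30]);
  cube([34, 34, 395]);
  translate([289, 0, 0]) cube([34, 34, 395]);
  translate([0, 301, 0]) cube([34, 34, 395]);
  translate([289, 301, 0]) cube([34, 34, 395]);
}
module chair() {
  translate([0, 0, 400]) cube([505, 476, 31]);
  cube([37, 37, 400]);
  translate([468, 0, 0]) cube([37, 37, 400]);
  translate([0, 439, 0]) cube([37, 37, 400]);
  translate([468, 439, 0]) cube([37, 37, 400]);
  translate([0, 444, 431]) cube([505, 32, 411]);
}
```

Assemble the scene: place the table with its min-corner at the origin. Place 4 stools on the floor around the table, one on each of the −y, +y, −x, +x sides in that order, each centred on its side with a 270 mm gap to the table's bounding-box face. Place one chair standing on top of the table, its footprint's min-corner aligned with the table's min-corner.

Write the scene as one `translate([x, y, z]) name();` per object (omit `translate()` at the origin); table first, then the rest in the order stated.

table();
translate([579, -605, 0]) stool();
translate([579, 953, 0]) stool();
translate([-593, 174, 0]) stool();
translate([1751, 174, 0]) stool();
translate([0, 0, 694]) chair();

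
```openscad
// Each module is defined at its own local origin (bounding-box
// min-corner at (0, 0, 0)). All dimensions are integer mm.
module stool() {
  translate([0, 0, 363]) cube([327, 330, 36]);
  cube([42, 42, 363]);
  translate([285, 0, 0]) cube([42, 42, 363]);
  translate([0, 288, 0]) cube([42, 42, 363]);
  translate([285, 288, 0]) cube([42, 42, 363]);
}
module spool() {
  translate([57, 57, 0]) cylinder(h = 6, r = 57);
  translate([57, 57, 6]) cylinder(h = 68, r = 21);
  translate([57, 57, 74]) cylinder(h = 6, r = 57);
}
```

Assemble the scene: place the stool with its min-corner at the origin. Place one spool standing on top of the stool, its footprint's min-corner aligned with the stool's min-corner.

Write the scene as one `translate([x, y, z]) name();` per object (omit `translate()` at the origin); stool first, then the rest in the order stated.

stool();
translate([0, 0, 399]) spool();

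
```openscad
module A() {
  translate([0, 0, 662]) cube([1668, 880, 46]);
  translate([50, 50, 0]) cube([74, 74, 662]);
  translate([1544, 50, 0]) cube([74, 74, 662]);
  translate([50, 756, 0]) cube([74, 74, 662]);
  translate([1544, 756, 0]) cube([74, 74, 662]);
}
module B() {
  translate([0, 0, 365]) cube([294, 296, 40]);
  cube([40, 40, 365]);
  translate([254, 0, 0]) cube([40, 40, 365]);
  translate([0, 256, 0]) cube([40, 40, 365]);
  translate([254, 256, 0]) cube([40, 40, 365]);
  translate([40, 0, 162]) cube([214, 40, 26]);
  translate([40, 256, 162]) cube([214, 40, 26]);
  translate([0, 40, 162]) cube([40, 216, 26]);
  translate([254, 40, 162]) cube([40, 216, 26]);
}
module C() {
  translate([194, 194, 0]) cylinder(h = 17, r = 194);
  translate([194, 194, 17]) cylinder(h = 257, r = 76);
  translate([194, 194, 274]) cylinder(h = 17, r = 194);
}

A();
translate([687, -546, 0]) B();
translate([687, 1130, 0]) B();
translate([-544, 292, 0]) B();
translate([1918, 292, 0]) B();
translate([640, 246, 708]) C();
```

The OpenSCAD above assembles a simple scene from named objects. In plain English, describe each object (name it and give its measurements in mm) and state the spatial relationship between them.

A is a table with a 1668×880 mm rectangular top, 46 mm thick, top surface at z = 708 mm, supported by four 74×74 mm square legs, each inset 50 mm from the nearest pair of top edges, running from the floor.

B is a four-legged stool. The seat is 294×296 mm, 40 mm thick, top at z = 405 mm. It stands on four square legs, each 40×40 mm in cross-section, from z = 0 to the seat underside, each flush with a corner of the seat. Four stretchers, 40 mm wide and 26 mm tall, connect adjacent legs with their undersides at z = 162 mm, each running between the inner faces of the legs it joins and aligned with the legs' outer faces on the other axis.

C is a spool: two coaxial disc flanges of radius 194 mm and thickness 17 mm, joined by a core cylinder of radius 76 mm and height 257 mm. The lower flange rests on z = 0 and the three cylinders share a vertical axis.

Four stools sit around the table at the −y, +y, −x, +x sides. The spool is on top of the table, centred.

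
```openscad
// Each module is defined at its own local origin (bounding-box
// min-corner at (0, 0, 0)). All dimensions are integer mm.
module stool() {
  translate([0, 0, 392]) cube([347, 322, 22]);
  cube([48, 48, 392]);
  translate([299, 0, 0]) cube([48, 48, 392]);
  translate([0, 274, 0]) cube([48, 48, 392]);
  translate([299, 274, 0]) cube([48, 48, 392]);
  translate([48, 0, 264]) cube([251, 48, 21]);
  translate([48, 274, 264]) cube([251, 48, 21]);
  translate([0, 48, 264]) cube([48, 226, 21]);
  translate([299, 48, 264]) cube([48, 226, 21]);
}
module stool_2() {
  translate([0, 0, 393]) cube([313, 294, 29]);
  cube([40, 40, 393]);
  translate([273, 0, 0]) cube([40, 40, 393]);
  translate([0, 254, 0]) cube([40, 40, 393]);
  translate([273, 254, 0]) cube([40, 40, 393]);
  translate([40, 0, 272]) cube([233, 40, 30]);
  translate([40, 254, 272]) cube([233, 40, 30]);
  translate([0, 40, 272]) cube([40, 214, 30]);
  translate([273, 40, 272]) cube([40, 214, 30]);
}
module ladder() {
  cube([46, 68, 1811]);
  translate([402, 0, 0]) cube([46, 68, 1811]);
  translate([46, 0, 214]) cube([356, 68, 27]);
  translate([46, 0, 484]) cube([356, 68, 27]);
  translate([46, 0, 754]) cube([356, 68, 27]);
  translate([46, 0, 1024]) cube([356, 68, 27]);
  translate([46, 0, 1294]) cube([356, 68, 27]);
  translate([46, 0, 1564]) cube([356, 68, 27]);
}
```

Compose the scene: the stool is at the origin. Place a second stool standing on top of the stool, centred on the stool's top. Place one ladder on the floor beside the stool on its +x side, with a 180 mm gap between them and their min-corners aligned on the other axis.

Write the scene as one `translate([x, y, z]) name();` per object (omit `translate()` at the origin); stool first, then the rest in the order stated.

stool();
translate([17, 14, 414]) stool_2();
translate([527, 0, 0]) ladder();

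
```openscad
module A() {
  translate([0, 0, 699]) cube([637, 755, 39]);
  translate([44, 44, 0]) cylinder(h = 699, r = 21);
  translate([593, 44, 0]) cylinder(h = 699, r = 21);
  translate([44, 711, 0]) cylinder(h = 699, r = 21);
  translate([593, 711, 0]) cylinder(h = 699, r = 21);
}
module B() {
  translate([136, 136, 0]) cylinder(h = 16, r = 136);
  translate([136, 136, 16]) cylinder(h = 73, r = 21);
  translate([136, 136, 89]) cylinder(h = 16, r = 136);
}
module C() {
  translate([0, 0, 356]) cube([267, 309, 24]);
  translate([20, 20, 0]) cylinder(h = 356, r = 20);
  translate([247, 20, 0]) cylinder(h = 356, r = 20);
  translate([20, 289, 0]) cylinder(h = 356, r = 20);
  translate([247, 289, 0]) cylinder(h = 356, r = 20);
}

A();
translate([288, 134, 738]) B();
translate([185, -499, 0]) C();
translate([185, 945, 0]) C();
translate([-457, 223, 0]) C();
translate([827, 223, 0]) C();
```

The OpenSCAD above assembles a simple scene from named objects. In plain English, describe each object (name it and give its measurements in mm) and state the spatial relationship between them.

A is a table: top 637 mm (x) × 755 mm (y), 39 mm thick, upper face at z = 738 mm, on four round legs of 42 mm diameter, each leg's bounding box inset 23 mm from the nearest pair of top edges, running from z = 0 to the bottom of the top.

B is a spool: two coaxial disc flanges of radius 136 mm and thickness 16 mm, joined by a core cylinder of radius 21 mm and height 73 mm. The lower flange rests on z = 0 and the three cylinders share a vertical axis.

C is a four-legged stool. The seat is a 267×309×24 mm slab whose top surface is at z = 380 mm; four round legs, each 40 mm in diameter, run from the floor (z = 0) to the underside of the seat, each leg's axis is inset half a diameter from the nearest pair of seat edges (so the leg's bounding box is flush with the corner).

The spool is on top of the table. Four stools sit around the table at the −y, +y, −x, +x sides.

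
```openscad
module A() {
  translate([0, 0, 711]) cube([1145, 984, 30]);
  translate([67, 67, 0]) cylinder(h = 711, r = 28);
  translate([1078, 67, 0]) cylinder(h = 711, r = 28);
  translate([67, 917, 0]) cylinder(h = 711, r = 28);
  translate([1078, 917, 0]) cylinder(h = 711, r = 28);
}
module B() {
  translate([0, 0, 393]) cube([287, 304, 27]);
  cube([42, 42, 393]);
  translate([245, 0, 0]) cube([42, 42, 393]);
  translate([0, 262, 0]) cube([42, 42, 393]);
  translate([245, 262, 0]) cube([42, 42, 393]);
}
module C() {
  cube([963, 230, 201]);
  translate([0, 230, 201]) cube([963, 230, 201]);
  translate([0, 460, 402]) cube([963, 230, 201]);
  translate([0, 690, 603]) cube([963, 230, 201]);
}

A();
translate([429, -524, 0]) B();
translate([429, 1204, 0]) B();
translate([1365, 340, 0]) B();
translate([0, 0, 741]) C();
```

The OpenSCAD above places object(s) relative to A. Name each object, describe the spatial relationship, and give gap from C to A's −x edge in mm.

The staircase's min-x is at 0; the table's min-x is 0; gap = 0 mm.

A is a table. B is a stool. C is a staircase. Three stools sit around the table at the −y, +y, +x sides. The staircase is on top of the table. The gap from the staircase to the table's −x edge is 0 mm.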